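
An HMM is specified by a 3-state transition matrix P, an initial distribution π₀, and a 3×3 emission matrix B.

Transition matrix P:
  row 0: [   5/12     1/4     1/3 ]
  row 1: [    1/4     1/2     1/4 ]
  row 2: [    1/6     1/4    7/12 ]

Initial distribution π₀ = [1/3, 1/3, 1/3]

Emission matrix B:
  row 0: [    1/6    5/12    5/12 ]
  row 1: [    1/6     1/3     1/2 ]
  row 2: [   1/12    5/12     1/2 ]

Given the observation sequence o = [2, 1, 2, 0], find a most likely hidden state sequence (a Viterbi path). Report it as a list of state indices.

path = [1, 1, 1, 1]

t=0: δ = [1.389e-01, 1.667e-01, 1.667e-01]  (obs o_0=2)
t=1: δ = [2.411e-02, 2.778e-02, 4.051e-02]  ψ = [0, 1, 2]  (obs o_1=1)
t=2: δ = [4.186e-03, 6.944e-03, 1.182e-02]  ψ = [0, 1, 2]  (obs o_2=2)
t=3: δ = [3.282e-04, 5.787e-04, 5.744e-04]  ψ = [2, 1, 2]  (obs o_3=0)
backtrack: best end state = 1; path = [1, 1, 1, 1]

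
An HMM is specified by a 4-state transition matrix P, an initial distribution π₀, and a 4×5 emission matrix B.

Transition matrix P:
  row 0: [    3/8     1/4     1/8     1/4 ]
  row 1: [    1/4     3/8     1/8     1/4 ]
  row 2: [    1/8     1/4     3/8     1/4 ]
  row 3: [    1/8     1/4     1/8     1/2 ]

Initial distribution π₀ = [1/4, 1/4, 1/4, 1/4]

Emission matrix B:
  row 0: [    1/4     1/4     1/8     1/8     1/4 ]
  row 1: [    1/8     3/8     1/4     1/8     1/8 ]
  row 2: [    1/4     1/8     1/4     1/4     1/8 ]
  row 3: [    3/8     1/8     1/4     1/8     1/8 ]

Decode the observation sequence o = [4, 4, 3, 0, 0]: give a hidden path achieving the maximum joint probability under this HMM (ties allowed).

path = [0, 0, 3, 3, 3]

t=0: δ = [6.250e-02, 3.125e-02, 3.125e-02, 3.125e-02]  (obs o_0=4)
t=1: δ = [5.859e-03, 1.953e-03, 1.465e-03, 1.953e-03]  ψ = [0, 0, 2, 0]  (obs o_1=4)
t=2: δ = [2.747e-04, 1.831e-04, 1.831e-04, 1.831e-04]  ψ = [0, 0, 0, 0]  (obs o_2=3)
t=3: δ = [2.575e-05, 8.583e-06, 1.717e-05, 3.433e-05]  ψ = [0, 0, 2, 3]  (obs o_3=0)
t=4: δ = [2.414e-06, 1.073e-06, 1.609e-06, 6.437e-06]  ψ = [0, 3, 2, 3]  (obs o_4=0)
backtrack: best end state = 3; path = [0, 0, 3, 3, 3]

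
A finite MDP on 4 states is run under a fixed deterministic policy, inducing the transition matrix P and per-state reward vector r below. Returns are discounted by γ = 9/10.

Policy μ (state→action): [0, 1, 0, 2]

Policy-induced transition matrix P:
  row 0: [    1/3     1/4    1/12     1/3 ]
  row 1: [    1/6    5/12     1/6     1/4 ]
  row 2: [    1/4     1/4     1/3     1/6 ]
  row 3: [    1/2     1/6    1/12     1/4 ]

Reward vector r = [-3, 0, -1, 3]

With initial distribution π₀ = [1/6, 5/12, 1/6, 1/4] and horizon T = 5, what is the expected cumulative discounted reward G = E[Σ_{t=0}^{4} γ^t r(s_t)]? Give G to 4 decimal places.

t=0: π = [0.1667, 0.4167, 0.1667, 0.2500], E[r] = 0.0833, γ^t·E[r] = 0.083333, running G = 0.083333
t=1: π = [0.2917, 0.2986, 0.1597, 0.2500], E[r] = -0.2847, γ^t·E[r] = -0.256250, running G = -0.172917
t=2: π = [0.3119, 0.2789, 0.1481, 0.2610], E[r] = -0.3009, γ^t·E[r] = -0.243750, running G = -0.416667
t=3: π = [0.3180, 0.2747, 0.1436, 0.2636], E[r] = -0.3067, γ^t·E[r] = -0.223559, running G = -0.640225
t=4: π = [0.3195, 0.2738, 0.1421, 0.2645], E[r] = -0.3071, γ^t·E[r] = -0.201480, running G = -0.841705

G = -0.8417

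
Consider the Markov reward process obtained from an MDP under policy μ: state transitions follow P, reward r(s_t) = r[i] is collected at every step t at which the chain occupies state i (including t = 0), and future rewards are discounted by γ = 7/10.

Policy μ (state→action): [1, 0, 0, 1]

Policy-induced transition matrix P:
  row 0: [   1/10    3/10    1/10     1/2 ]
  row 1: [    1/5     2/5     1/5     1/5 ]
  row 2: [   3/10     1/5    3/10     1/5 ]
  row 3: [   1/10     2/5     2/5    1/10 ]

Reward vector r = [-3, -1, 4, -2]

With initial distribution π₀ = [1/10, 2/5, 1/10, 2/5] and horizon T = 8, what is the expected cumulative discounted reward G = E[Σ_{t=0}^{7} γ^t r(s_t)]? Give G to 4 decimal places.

t=0: π = [0.1000, 0.4000, 0.1000, 0.4000], E[r] = -1.1000, γ^t·E[r] = -1.100000, running G = -1.100000
t=1: π = [0.1600, 0.3700, 0.2800, 0.1900], E[r] = -0.1100, γ^t·E[r] = -0.077000, running G = -1.177000
t=2: π = [0.1930, 0.3280, 0.2500, 0.2290], E[r] = -0.3650, γ^t·E[r] = -0.178850, running G = -1.355850
t=3: π = [0.1828, 0.3307, 0.2515, 0.2350], E[r] = -0.3431, γ^t·E[r] = -0.117683, running G = -1.473533
t=4: π = [0.1834, 0.3314, 0.2539, 0.2313], E[r] = -0.3287, γ^t·E[r] = -0.078928, running G = -1.552461
t=5: π = [0.1839, 0.3309, 0.2533, 0.2319], E[r] = -0.3331, γ^t·E[r] = -0.055987, running G = -1.608449
t=6: π = [0.1838, 0.3309, 0.2533, 0.2320], E[r] = -0.3329, γ^t·E[r] = -0.039167, running G = -1.647616
t=7: π = [0.1838, 0.3310, 0.2534, 0.2319], E[r] = -0.3327, γ^t·E[r] = -0.027397, running G = -1.675013

G = -1.6750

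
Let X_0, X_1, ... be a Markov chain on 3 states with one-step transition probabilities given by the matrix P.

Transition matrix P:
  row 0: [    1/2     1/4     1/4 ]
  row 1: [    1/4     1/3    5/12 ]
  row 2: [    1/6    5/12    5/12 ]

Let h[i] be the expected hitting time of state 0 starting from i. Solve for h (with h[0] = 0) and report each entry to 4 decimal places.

h = [0.0000, 4.6452, 5.0323]

First-step conditioning: h[0] = 0; for i ≠ 0, h[i] = 1 + Σ_k P[i][k]·h[k].
  h[1] = 1 + 1/3·h[1] + 5/12·h[2]
  h[2] = 1 + 5/12·h[1] + 5/12·h[2]
Solving the 2×2 linear system over states ≠ 0 gives exactly h = [0, 144/31, 156/31] (h[0] = 0 is the target).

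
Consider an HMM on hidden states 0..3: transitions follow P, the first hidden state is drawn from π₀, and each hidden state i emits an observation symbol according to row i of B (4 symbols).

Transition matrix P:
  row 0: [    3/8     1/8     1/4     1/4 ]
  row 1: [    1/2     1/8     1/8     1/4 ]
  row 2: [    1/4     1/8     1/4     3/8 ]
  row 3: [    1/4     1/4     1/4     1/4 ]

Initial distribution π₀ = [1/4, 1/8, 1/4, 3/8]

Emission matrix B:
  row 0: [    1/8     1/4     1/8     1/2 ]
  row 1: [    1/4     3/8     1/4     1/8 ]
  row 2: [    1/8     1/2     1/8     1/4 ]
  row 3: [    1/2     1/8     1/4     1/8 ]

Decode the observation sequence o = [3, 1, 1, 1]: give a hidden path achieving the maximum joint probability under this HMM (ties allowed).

path = [0, 2, 2, 2]

t=0: δ = [1.250e-01, 1.562e-02, 6.250e-02, 4.688e-02]  (obs o_0=3)
t=1: δ = [1.172e-02, 5.859e-03, 1.562e-02, 3.906e-03]  ψ = [0, 0, 0, 0]  (obs o_1=1)
t=2: δ = [1.099e-03, 7.324e-04, 1.953e-03, 7.324e-04]  ψ = [0, 2, 2, 2]  (obs o_2=1)
t=3: δ = [1.221e-04, 9.155e-05, 2.441e-04, 9.155e-05]  ψ = [2, 2, 2, 2]  (obs o_3=1)
backtrack: best end state = 2; path = [0, 2, 2, 2]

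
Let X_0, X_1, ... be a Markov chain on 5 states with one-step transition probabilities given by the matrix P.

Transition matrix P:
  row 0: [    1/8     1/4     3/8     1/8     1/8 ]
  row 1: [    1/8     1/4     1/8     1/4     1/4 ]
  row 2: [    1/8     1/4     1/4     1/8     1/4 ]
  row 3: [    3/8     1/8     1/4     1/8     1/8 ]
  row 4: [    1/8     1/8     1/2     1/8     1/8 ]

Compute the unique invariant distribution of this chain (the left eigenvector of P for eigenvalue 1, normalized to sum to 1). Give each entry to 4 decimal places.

π = [0.1627, 0.2077, 0.2912, 0.1510, 0.1874]

Balance equations π_j = Σ_i π_i·P[i][j]:
  π_0 = 1/8·π_0 + 1/8·π_1 + 1/8·π_2 + 3/8·π_3 + 1/8·π_4
  π_1 = 1/4·π_0 + 1/4·π_1 + 1/4·π_2 + 1/8·π_3 + 1/8·π_4
  π_2 = 3/8·π_0 + 1/8·π_1 + 1/4·π_2 + 1/4·π_3 + 1/2·π_4
  π_3 = 1/8·π_0 + 1/4·π_1 + 1/8·π_2 + 1/8·π_3 + 1/8·π_4
  normalize: π_0 + π_1 + π_2 + π_3 + π_4 = 1
Solving the linear system gives exactly π = [76/467, 97/467, 136/467, 141/934, 175/934].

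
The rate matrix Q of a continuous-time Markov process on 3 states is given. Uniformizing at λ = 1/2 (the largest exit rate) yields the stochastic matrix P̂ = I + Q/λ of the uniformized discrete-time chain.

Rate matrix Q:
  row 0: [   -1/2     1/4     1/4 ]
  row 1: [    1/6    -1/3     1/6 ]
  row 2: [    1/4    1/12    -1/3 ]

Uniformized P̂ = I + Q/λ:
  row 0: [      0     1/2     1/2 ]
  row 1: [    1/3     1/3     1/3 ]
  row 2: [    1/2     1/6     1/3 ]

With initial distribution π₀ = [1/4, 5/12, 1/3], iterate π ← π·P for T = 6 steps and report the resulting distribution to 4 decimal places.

t=0: π = [0.2500, 0.4167, 0.3333]
t=1: π = [0.3056, 0.3194, 0.3750]
t=2: π = [0.2940, 0.3218, 0.3843]
t=3: π = [0.2994, 0.3183, 0.3823]
t=4: π = [0.2973, 0.3195, 0.3832]
t=5: π = [0.2981, 0.3190, 0.3829]
t=6: π = [0.2978, 0.3192, 0.3830]

π = [0.2978, 0.3192, 0.3830]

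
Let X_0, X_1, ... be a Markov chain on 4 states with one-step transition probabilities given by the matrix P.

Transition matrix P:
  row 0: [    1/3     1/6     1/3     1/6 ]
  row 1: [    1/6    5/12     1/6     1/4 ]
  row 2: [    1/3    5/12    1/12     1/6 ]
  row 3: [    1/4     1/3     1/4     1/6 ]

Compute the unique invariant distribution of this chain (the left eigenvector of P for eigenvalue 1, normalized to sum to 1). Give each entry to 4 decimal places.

π = [0.2613, 0.3351, 0.2090, 0.1946]

Balance equations π_j = Σ_i π_i·P[i][j]:
  π_0 = 1/3·π_0 + 1/6·π_1 + 1/3·π_2 + 1/4·π_3
  π_1 = 1/6·π_0 + 5/12·π_1 + 5/12·π_2 + 1/3·π_3
  π_2 = 1/3·π_0 + 1/6·π_1 + 1/12·π_2 + 1/4·π_3
  normalize: π_0 + π_1 + π_2 + π_3 = 1
Solving the linear system gives exactly π = [29/111, 62/185, 116/555, 36/185].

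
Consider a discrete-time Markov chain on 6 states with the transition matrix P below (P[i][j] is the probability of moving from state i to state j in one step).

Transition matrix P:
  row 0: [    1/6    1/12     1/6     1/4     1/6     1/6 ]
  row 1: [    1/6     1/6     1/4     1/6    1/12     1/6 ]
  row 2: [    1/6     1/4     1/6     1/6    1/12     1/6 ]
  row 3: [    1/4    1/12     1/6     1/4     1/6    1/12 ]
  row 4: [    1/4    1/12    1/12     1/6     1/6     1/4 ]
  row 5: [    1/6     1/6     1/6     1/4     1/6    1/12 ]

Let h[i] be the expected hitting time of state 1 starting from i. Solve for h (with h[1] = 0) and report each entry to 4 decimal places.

First-step conditioning: h[1] = 0; for i ≠ 1, h[i] = 1 + Σ_k P[i][k]·h[k].
  h[0] = 1 + 1/6·h[0] + 1/6·h[2] + 1/4·h[3] + 1/6·h[4] + 1/6·h[5]
  h[2] = 1 + 1/6·h[0] + 1/6·h[2] + 1/6·h[3] + 1/12·h[4] + 1/6·h[5]
  h[3] = 1 + 1/4·h[0] + 1/6·h[2] + 1/4·h[3] + 1/6·h[4] + 1/12·h[5]
  h[4] = 1 + 1/4·h[0] + 1/12·h[2] + 1/6·h[3] + 1/6·h[4] + 1/4·h[5]
  h[5] = 1 + 1/6·h[0] + 1/6·h[2] + 1/4·h[3] + 1/6·h[4] + 1/12·h[5]
Solving the 5×5 linear system over states ≠ 1 gives exactly h = [24336/2953, 0, 222780/32483, 24492/2953, 269580/32483, 22464/2953] (h[1] = 0 is the target).

h = [8.2411, 0.0000, 6.8584, 8.2939, 8.2991, 7.6072]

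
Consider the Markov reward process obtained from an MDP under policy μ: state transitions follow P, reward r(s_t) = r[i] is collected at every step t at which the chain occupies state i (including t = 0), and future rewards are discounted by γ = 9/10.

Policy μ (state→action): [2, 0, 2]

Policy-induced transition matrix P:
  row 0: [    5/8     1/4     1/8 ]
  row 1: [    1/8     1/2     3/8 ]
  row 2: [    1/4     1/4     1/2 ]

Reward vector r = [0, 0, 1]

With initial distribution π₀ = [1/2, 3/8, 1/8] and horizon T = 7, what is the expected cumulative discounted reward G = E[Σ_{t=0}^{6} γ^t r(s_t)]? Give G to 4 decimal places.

G = 1.4429

t=0: π = [0.5000, 0.3750, 0.1250], E[r] = 0.1250, γ^t·E[r] = 0.125000, running G = 0.125000
t=1: π = [0.3906, 0.3438, 0.2656], E[r] = 0.2656, γ^t·E[r] = 0.239063, running G = 0.364063
t=2: π = [0.3535, 0.3359, 0.3105], E[r] = 0.3105, γ^t·E[r] = 0.251543, running G = 0.615605
t=3: π = [0.3406, 0.3340, 0.3254], E[r] = 0.3254, γ^t·E[r] = 0.237245, running G = 0.852851
t=4: π = [0.3360, 0.3335, 0.3305], E[r] = 0.3305, γ^t·E[r] = 0.216865, running G = 1.069715
t=5: π = [0.3343, 0.3334, 0.3323], E[r] = 0.3323, γ^t·E[r] = 0.196235, running G = 1.265950
t=6: π = [0.3337, 0.3333, 0.3330], E[r] = 0.3330, γ^t·E[r] = 0.176951, running G = 1.442901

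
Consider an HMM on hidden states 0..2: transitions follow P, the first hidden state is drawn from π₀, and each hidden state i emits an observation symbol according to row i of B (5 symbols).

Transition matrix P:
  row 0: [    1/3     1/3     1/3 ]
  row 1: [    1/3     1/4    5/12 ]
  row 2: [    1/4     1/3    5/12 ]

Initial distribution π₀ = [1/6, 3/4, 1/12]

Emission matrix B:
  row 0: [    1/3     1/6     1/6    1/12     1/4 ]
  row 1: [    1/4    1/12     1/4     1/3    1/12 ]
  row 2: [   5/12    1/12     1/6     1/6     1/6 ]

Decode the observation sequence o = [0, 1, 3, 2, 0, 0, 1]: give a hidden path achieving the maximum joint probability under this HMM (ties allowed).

t=0: δ = [5.556e-02, 1.875e-01, 3.472e-02]  (obs o_0=0)
t=1: δ = [1.042e-02, 3.906e-03, 6.510e-03]  ψ = [1, 1, 1]  (obs o_1=1)
t=2: δ = [2.894e-04, 1.157e-03, 5.787e-04]  ψ = [0, 0, 0]  (obs o_2=3)
t=3: δ = [6.430e-05, 7.234e-05, 8.038e-05]  ψ = [1, 1, 1]  (obs o_3=2)
t=4: δ = [8.038e-06, 6.698e-06, 1.395e-05]  ψ = [1, 2, 2]  (obs o_4=0)
t=5: δ = [1.163e-06, 1.163e-06, 2.423e-06]  ψ = [2, 2, 2]  (obs o_5=0)
t=6: δ = [1.009e-07, 6.729e-08, 8.412e-08]  ψ = [2, 2, 2]  (obs o_6=1)
backtrack: best end state = 0; path = [1, 0, 1, 2, 2, 2, 0]

path = [1, 0, 1, 2, 2, 2, 0]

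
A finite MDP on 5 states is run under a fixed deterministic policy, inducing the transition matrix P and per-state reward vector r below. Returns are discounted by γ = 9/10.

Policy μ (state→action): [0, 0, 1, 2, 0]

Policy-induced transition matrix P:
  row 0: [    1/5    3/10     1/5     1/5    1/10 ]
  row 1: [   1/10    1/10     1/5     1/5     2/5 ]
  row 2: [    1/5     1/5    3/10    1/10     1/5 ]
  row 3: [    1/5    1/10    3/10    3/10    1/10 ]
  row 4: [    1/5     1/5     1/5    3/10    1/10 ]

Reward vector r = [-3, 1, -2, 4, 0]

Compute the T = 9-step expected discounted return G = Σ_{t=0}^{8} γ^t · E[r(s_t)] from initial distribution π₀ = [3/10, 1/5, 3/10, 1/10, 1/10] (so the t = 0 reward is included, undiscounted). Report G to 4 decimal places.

t=0: π = [0.3000, 0.2000, 0.3000, 0.1000, 0.1000], E[r] = -0.9000, γ^t·E[r] = -0.900000, running G = -0.900000
t=1: π = [0.1800, 0.2000, 0.2400, 0.1900, 0.1900], E[r] = -0.0600, γ^t·E[r] = -0.054000, running G = -0.954000
t=2: π = [0.1800, 0.1790, 0.2430, 0.2140, 0.1840], E[r] = 0.0090, γ^t·E[r] = 0.007290, running G = -0.946710
t=3: π = [0.1821, 0.1787, 0.2457, 0.2155, 0.1780], E[r] = 0.0030, γ^t·E[r] = 0.002187, running G = -0.944523
t=4: π = [0.1821, 0.1788, 0.2461, 0.2148, 0.1782], E[r] = -0.0007, γ^t·E[r] = -0.000472, running G = -0.944995
t=5: π = [0.1821, 0.1789, 0.2461, 0.2147, 0.1782], E[r] = -0.0010, γ^t·E[r] = -0.000562, running G = -0.945557
t=6: π = [0.1821, 0.1789, 0.2461, 0.2147, 0.1783], E[r] = -0.0009, γ^t·E[r] = -0.000480, running G = -0.946037
t=7: π = [0.1821, 0.1789, 0.2461, 0.2147, 0.1783], E[r] = -0.0009, γ^t·E[r] = -0.000425, running G = -0.946462
t=8: π = [0.1821, 0.1789, 0.2461, 0.2147, 0.1783], E[r] = -0.0009, γ^t·E[r] = -0.000382, running G = -0.946844

G = -0.9468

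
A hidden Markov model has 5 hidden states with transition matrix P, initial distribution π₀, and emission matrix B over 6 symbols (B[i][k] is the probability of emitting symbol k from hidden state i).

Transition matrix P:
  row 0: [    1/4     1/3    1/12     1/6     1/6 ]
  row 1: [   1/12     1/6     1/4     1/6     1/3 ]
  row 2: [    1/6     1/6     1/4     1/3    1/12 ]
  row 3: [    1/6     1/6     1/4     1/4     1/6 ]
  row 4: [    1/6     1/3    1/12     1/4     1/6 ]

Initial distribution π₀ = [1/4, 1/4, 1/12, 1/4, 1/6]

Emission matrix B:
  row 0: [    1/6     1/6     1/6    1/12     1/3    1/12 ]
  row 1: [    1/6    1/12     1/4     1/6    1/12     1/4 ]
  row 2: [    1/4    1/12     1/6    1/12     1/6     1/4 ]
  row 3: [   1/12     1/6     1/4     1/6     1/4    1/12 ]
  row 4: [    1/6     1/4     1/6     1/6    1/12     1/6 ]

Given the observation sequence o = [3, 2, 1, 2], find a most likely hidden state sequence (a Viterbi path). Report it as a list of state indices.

t=0: δ = [2.083e-02, 4.167e-02, 6.944e-03, 4.167e-02, 2.778e-02]  (obs o_0=3)
t=1: δ = [1.157e-03, 2.315e-03, 1.736e-03, 2.604e-03, 2.315e-03]  ψ = [3, 4, 1, 3, 1]  (obs o_1=2)
t=2: δ = [7.234e-05, 6.430e-05, 5.425e-05, 1.085e-04, 1.929e-04]  ψ = [3, 4, 3, 3, 1]  (obs o_2=1)
t=3: δ = [5.358e-06, 1.608e-05, 4.521e-06, 1.206e-05, 5.358e-06]  ψ = [4, 4, 3, 4, 4]  (obs o_3=2)
backtrack: best end state = 1; path = [4, 1, 4, 1]

path = [4, 1, 4, 1]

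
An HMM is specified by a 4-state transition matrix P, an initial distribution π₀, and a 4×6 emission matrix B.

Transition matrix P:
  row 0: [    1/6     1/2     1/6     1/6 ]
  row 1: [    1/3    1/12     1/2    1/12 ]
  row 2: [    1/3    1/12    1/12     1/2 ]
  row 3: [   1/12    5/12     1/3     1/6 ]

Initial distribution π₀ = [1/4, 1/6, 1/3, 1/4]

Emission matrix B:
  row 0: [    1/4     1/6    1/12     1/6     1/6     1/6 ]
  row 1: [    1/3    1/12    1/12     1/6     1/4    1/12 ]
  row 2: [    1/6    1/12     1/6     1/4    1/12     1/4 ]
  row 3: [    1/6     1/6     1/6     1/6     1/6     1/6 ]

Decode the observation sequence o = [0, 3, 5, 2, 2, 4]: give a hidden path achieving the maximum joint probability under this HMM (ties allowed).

path = [1, 2, 3, 2, 3, 1]

t=0: δ = [6.250e-02, 5.556e-02, 5.556e-02, 4.167e-02]  (obs o_0=0)
t=1: δ = [3.086e-03, 5.208e-03, 6.944e-03, 4.630e-03]  ψ = [1, 0, 1, 2]  (obs o_1=3)
t=2: δ = [3.858e-04, 1.608e-04, 6.510e-04, 5.787e-04]  ψ = [2, 3, 1, 2]  (obs o_2=5)
t=3: δ = [1.808e-05, 2.009e-05, 3.215e-05, 5.425e-05]  ψ = [2, 3, 3, 2]  (obs o_3=2)
t=4: δ = [8.931e-07, 1.884e-06, 3.014e-06, 2.679e-06]  ψ = [2, 3, 3, 2]  (obs o_4=2)
t=5: δ = [1.674e-07, 2.791e-07, 7.849e-08, 2.512e-07]  ψ = [2, 3, 1, 2]  (obs o_5=4)
backtrack: best end state = 1; path = [1, 2, 3, 2, 3, 1]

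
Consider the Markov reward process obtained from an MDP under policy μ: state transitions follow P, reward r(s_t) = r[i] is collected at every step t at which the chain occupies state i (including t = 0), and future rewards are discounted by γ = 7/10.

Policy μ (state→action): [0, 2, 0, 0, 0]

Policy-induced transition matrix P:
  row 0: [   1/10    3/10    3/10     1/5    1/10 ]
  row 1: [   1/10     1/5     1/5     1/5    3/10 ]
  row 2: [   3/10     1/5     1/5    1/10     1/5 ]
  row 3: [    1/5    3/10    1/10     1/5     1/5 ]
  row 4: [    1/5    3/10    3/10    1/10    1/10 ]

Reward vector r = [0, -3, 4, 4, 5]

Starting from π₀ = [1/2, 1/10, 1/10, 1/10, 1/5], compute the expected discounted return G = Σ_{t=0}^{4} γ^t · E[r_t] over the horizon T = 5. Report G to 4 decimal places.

t=0: π = [0.5000, 0.1000, 0.1000, 0.1000, 0.2000], E[r] = 1.5000, γ^t·E[r] = 1.500000, running G = 1.500000
t=1: π = [0.1500, 0.2800, 0.2600, 0.1700, 0.1400], E[r] = 1.5800, γ^t·E[r] = 1.106000, running G = 2.606000
t=2: π = [0.1830, 0.2460, 0.2120, 0.1600, 0.1990], E[r] = 1.7450, γ^t·E[r] = 0.855050, running G = 3.461050
t=3: π = [0.1783, 0.2542, 0.2222, 0.1589, 0.1864], E[r] = 1.6938, γ^t·E[r] = 0.580973, running G = 4.042023
t=4: π = [0.1790, 0.2524, 0.2206, 0.1591, 0.1890], E[r] = 1.7066, γ^t·E[r] = 0.409743, running G = 4.451766

G = 4.4518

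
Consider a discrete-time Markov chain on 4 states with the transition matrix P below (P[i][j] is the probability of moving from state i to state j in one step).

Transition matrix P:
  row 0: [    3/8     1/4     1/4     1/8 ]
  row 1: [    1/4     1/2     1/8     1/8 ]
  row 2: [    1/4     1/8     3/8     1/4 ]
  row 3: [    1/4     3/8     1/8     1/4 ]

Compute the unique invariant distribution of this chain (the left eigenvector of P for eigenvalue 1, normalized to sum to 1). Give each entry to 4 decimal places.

π = [0.2857, 0.3265, 0.2143, 0.1735]

Balance equations π_j = Σ_i π_i·P[i][j]:
  π_0 = 3/8·π_0 + 1/4·π_1 + 1/4·π_2 + 1/4·π_3
  π_1 = 1/4·π_0 + 1/2·π_1 + 1/8·π_2 + 3/8·π_3
  π_2 = 1/4·π_0 + 1/8·π_1 + 3/8·π_2 + 1/8·π_3
  normalize: π_0 + π_1 + π_2 + π_3 = 1
Solving the linear system gives exactly π = [2/7, 16/49, 3/14, 17/98].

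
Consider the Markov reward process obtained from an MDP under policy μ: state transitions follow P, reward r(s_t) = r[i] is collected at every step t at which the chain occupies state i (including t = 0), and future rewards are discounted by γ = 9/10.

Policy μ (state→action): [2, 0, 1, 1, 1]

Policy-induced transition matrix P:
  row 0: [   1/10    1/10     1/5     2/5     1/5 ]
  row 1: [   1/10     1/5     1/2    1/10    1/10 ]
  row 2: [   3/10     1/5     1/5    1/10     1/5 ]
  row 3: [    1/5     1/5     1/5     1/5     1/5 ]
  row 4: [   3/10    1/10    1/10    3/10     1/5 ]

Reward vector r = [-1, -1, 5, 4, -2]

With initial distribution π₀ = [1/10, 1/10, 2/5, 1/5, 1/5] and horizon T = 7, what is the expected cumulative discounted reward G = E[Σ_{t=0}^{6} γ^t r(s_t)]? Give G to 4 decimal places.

t=0: π = [0.1000, 0.1000, 0.4000, 0.2000, 0.2000], E[r] = 2.2000, γ^t·E[r] = 2.200000, running G = 2.200000
t=1: π = [0.2400, 0.1700, 0.2100, 0.1900, 0.1900], E[r] = 1.0200, γ^t·E[r] = 0.918000, running G = 3.118000
t=2: π = [0.1990, 0.1570, 0.2320, 0.2290, 0.1830], E[r] = 1.3540, γ^t·E[r] = 1.096740, running G = 4.214740
t=3: π = [0.2059, 0.1618, 0.2288, 0.2192, 0.1843], E[r] = 1.2845, γ^t·E[r] = 0.936401, running G = 5.151141
t=4: π = [0.2045, 0.1610, 0.2301, 0.2206, 0.1838], E[r] = 1.2996, γ^t·E[r] = 0.852661, running G = 6.003801
t=5: π = [0.2048, 0.1612, 0.2299, 0.2202, 0.1839], E[r] = 1.2965, γ^t·E[r] = 0.765556, running G = 6.769357
t=6: π = [0.2048, 0.1611, 0.2300, 0.2203, 0.1839], E[r] = 1.2971, γ^t·E[r] = 0.689345, running G = 7.458702

G = 7.4587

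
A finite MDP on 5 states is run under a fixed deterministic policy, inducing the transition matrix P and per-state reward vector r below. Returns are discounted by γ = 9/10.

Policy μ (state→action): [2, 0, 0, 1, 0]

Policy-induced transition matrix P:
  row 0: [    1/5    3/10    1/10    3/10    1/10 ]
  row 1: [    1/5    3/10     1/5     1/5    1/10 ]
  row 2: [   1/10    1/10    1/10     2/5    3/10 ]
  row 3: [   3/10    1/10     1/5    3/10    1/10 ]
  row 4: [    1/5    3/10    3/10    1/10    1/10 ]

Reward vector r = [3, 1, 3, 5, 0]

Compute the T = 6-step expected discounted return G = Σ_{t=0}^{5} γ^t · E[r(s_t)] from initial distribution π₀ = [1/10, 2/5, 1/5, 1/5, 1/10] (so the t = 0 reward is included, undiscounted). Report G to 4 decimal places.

G = 12.2402

t=0: π = [0.1000, 0.4000, 0.2000, 0.2000, 0.1000], E[r] = 2.3000, γ^t·E[r] = 2.300000, running G = 2.300000
t=1: π = [0.2000, 0.2200, 0.1800, 0.2600, 0.1400], E[r] = 2.6600, γ^t·E[r] = 2.394000, running G = 4.694000
t=2: π = [0.2080, 0.2120, 0.1760, 0.2680, 0.1360], E[r] = 2.7040, γ^t·E[r] = 2.190240, running G = 6.884240
t=3: π = [0.2092, 0.2112, 0.1752, 0.2692, 0.1352], E[r] = 2.7104, γ^t·E[r] = 1.975882, running G = 8.860122
t=4: π = [0.2094, 0.2111, 0.1751, 0.2694, 0.1350], E[r] = 2.7114, γ^t·E[r] = 1.778923, running G = 10.639045
t=5: π = [0.2094, 0.2111, 0.1751, 0.2694, 0.1350], E[r] = 2.7115, γ^t·E[r] = 1.601116, running G = 12.240161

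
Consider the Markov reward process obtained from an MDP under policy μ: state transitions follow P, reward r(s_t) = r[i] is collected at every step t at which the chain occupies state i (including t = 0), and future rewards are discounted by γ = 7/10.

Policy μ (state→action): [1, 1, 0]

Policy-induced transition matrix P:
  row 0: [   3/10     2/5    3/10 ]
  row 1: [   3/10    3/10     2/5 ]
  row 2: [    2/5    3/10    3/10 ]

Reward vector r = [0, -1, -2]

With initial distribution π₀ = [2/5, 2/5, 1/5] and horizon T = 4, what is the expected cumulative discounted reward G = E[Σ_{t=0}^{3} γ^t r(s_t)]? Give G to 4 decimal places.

t=0: π = [0.4000, 0.4000, 0.2000], E[r] = -0.8000, γ^t·E[r] = -0.800000, running G = -0.800000
t=1: π = [0.3200, 0.3400, 0.3400], E[r] = -1.0200, γ^t·E[r] = -0.714000, running G = -1.514000
t=2: π = [0.3340, 0.3320, 0.3340], E[r] = -1.0000, γ^t·E[r] = -0.490000, running G = -2.004000
t=3: π = [0.3334, 0.3334, 0.3332], E[r] = -0.9998, γ^t·E[r] = -0.342931, running G = -2.346931

G = -2.3469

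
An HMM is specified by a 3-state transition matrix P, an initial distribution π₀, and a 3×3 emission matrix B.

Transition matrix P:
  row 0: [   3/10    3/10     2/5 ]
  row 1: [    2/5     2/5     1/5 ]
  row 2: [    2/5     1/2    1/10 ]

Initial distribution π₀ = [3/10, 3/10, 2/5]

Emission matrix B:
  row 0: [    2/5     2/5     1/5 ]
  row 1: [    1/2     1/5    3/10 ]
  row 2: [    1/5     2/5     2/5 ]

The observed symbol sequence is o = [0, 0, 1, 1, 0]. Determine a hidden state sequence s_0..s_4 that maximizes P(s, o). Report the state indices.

path = [1, 1, 0, 2, 1]

t=0: δ = [1.200e-01, 1.500e-01, 8.000e-02]  (obs o_0=0)
t=1: δ = [2.400e-02, 3.000e-02, 9.600e-03]  ψ = [1, 1, 0]  (obs o_1=0)
t=2: δ = [4.800e-03, 2.400e-03, 3.840e-03]  ψ = [1, 1, 0]  (obs o_2=1)
t=3: δ = [6.144e-04, 3.840e-04, 7.680e-04]  ψ = [2, 2, 0]  (obs o_3=1)
t=4: δ = [1.229e-04, 1.920e-04, 4.915e-05]  ψ = [2, 2, 0]  (obs o_4=0)
backtrack: best end state = 1; path = [1, 1, 0, 2, 1]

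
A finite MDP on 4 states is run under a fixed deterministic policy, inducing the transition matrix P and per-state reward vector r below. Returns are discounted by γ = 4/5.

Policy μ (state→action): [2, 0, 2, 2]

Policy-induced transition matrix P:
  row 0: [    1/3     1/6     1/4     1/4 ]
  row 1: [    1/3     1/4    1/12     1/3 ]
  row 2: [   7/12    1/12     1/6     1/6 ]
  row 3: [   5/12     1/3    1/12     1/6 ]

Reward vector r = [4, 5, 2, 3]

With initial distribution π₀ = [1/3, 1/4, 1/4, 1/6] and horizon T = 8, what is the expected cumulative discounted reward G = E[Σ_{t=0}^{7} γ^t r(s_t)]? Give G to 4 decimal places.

t=0: π = [0.3333, 0.2500, 0.2500, 0.1667], E[r] = 3.5833, γ^t·E[r] = 3.583333, running G = 3.583333
t=1: π = [0.4097, 0.1944, 0.1597, 0.2361], E[r] = 3.6389, γ^t·E[r] = 2.911111, running G = 6.494444
t=2: π = [0.3929, 0.2089, 0.1649, 0.2332], E[r] = 3.6458, γ^t·E[r] = 2.333333, running G = 8.827778
t=3: π = [0.3940, 0.2092, 0.1626, 0.2342], E[r] = 3.6498, γ^t·E[r] = 1.868716, running G = 10.696494
t=4: π = [0.3935, 0.2096, 0.1625, 0.2344], E[r] = 3.6501, γ^t·E[r] = 1.495093, running G = 12.191587
t=5: π = [0.3935, 0.2096, 0.1625, 0.2344], E[r] = 3.6503, γ^t·E[r] = 1.196142, running G = 13.387729
t=6: π = [0.3935, 0.2097, 0.1625, 0.2344], E[r] = 3.6504, γ^t·E[r] = 0.956918, running G = 14.344647
t=7: π = [0.3935, 0.2097, 0.1625, 0.2344], E[r] = 3.6504, γ^t·E[r] = 0.765537, running G = 15.110184

G = 15.1102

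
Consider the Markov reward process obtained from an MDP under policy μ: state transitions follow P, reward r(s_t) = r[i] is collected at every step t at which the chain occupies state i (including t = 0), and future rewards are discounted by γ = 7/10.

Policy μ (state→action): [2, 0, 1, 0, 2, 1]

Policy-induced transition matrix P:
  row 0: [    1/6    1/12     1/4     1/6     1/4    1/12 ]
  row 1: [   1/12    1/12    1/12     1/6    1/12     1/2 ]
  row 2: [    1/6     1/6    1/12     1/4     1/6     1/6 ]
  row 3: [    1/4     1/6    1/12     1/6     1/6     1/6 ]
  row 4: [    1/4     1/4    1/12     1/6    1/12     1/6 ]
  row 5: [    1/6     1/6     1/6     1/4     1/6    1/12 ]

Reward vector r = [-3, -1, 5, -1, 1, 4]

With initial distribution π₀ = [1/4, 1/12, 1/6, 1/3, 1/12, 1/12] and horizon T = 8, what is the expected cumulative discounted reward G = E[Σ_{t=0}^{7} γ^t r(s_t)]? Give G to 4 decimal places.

t=0: π = [0.2500, 0.0833, 0.1667, 0.3333, 0.0833, 0.0833], E[r] = 0.0833, γ^t·E[r] = 0.083333, running G = 0.083333
t=1: π = [0.1944, 0.1458, 0.1319, 0.1875, 0.1736, 0.1667], E[r] = 0.5833, γ^t·E[r] = 0.408333, running G = 0.491667
t=2: π = [0.1846, 0.1528, 0.1296, 0.1916, 0.1563, 0.1852], E[r] = 0.6470, γ^t·E[r] = 0.317025, running G = 0.808692
t=3: π = [0.1829, 0.1516, 0.1295, 0.1929, 0.1563, 0.1868], E[r] = 0.6578, γ^t·E[r] = 0.225640, running G = 1.034332
t=4: π = [0.1831, 0.1518, 0.1294, 0.1930, 0.1563, 0.1864], E[r] = 0.6545, γ^t·E[r] = 0.157135, running G = 1.191467
t=5: π = [0.1831, 0.1518, 0.1294, 0.1930, 0.1563, 0.1865], E[r] = 0.6550, γ^t·E[r] = 0.110084, running G = 1.301551
t=6: π = [0.1831, 0.1518, 0.1294, 0.1930, 0.1563, 0.1865], E[r] = 0.6549, γ^t·E[r] = 0.077051, running G = 1.378602
t=7: π = [0.1831, 0.1518, 0.1294, 0.1930, 0.1563, 0.1865], E[r] = 0.6549, γ^t·E[r] = 0.053936, running G = 1.432539

G = 1.4325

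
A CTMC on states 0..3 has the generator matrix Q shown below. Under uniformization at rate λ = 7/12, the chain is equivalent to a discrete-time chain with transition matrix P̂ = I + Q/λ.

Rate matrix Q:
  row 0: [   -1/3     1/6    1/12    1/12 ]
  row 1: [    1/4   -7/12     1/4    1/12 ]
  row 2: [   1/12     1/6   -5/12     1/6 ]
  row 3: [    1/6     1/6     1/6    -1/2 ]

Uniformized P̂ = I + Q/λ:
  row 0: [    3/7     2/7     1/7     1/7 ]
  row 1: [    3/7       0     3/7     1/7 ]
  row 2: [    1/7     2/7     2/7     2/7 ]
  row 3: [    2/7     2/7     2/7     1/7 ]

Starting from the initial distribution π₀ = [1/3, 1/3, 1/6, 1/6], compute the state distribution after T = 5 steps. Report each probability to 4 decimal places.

π = [0.3254, 0.2220, 0.2711, 0.1815]

t=0: π = [0.3333, 0.3333, 0.1667, 0.1667]
t=1: π = [0.3571, 0.1905, 0.2857, 0.1667]
t=2: π = [0.3231, 0.2313, 0.2619, 0.1837]
t=3: π = [0.3275, 0.2196, 0.2726, 0.1803]
t=4: π = [0.3249, 0.2230, 0.2703, 0.1818]
t=5: π = [0.3254, 0.2220, 0.2711, 0.1815]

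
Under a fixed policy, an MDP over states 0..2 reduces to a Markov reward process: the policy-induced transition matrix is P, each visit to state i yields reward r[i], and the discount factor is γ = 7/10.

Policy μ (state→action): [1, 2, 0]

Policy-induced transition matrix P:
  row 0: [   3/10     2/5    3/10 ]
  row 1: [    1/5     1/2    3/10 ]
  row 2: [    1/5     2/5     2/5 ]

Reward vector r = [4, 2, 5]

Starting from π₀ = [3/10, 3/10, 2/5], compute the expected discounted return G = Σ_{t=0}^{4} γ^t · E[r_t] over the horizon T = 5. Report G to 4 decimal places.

t=0: π = [0.3000, 0.3000, 0.4000], E[r] = 3.8000, γ^t·E[r] = 3.800000, running G = 3.800000
t=1: π = [0.2300, 0.4300, 0.3400], E[r] = 3.4800, γ^t·E[r] = 2.436000, running G = 6.236000
t=2: π = [0.2230, 0.4430, 0.3340], E[r] = 3.4480, γ^t·E[r] = 1.689520, running G = 7.925520
t=3: π = [0.2223, 0.4443, 0.3334], E[r] = 3.4448, γ^t·E[r] = 1.181566, running G = 9.107086
t=4: π = [0.2222, 0.4444, 0.3333], E[r] = 3.4445, γ^t·E[r] = 0.827020, running G = 9.934106

G = 9.9341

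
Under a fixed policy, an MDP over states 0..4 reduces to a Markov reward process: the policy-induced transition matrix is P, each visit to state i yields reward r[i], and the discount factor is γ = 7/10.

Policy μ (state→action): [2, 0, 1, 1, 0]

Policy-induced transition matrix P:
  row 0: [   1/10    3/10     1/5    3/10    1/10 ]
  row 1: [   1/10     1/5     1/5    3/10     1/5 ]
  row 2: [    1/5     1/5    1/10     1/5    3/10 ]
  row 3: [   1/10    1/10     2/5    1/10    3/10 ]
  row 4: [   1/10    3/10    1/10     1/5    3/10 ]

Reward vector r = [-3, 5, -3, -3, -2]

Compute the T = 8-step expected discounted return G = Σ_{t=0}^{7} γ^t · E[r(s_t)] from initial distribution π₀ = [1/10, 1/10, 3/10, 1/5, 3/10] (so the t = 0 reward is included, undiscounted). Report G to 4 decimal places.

t=0: π = [0.1000, 0.1000, 0.3000, 0.2000, 0.3000], E[r] = -1.9000, γ^t·E[r] = -1.900000, running G = -1.900000
t=1: π = [0.1300, 0.2200, 0.1800, 0.2000, 0.2700], E[r] = -0.9700, γ^t·E[r] = -0.679000, running G = -2.579000
t=2: π = [0.1180, 0.2200, 0.1950, 0.2150, 0.2520], E[r] = -0.9880, γ^t·E[r] = -0.484120, running G = -3.063120
t=3: π = [0.1195, 0.2155, 0.1983, 0.2123, 0.2544], E[r] = -1.0216, γ^t·E[r] = -0.350409, running G = -3.413529
t=4: π = [0.1198, 0.2162, 0.1972, 0.2123, 0.2546], E[r] = -1.0162, γ^t·E[r] = -0.243982, running G = -3.657511
t=5: π = [0.1197, 0.2162, 0.1973, 0.2124, 0.2544], E[r] = -1.0159, γ^t·E[r] = -0.170741, running G = -3.828253
t=6: π = [0.1197, 0.2162, 0.1973, 0.2124, 0.2544], E[r] = -1.0162, γ^t·E[r] = -0.119549, running G = -3.947802
t=7: π = [0.1197, 0.2162, 0.1973, 0.2124, 0.2544], E[r] = -1.0161, γ^t·E[r] = -0.083682, running G = -4.031484

G = -4.0315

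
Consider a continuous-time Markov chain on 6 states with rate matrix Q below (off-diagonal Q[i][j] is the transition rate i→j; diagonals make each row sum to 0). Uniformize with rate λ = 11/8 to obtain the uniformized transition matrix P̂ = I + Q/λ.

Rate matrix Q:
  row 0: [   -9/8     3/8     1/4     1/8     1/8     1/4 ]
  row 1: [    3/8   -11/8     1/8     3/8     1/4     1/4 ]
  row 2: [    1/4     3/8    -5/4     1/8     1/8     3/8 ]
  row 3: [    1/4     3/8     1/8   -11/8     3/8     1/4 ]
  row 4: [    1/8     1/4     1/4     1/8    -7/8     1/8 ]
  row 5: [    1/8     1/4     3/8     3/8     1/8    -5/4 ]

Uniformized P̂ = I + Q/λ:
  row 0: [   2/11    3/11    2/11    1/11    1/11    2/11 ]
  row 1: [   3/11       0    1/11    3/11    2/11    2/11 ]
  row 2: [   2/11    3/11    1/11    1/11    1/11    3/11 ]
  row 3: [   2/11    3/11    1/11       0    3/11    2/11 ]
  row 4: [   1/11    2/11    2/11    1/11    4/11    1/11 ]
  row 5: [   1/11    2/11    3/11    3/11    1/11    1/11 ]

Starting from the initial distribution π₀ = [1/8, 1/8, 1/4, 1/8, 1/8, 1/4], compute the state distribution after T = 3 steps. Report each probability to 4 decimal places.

π = [0.1674, 0.1903, 0.1530, 0.1419, 0.1834, 0.1641]

t=0: π = [0.1250, 0.1250, 0.2500, 0.1250, 0.1250, 0.2500]
t=1: π = [0.1591, 0.2045, 0.1591, 0.1477, 0.1591, 0.1705]
t=2: π = [0.1705, 0.1870, 0.1508, 0.1457, 0.1798, 0.1663]
t=3: π = [0.1674, 0.1903, 0.1530, 0.1419, 0.1834, 0.1641]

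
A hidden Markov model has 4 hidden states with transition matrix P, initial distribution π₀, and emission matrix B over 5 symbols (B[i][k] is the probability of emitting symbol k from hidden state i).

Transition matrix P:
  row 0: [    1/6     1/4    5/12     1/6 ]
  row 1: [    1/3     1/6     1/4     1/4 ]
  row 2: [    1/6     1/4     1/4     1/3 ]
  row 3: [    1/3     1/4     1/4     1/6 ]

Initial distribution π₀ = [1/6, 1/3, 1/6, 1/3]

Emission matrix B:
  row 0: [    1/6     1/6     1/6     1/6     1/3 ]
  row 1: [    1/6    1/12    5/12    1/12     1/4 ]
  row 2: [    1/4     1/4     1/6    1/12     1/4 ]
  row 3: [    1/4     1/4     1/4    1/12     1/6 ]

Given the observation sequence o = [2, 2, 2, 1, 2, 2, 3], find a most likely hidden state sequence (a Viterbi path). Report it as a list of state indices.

path = [1, 3, 1, 2, 3, 1, 0]

t=0: δ = [2.778e-02, 1.389e-01, 2.778e-02, 8.333e-02]  (obs o_0=2)
t=1: δ = [7.716e-03, 9.645e-03, 5.787e-03, 8.681e-03]  ψ = [1, 1, 1, 1]  (obs o_1=2)
t=2: δ = [5.358e-04, 9.042e-04, 5.358e-04, 6.028e-04]  ψ = [1, 3, 0, 1]  (obs o_2=2)
t=3: δ = [5.023e-05, 1.256e-05, 5.651e-05, 5.651e-05]  ψ = [1, 1, 1, 1]  (obs o_3=1)
t=4: δ = [3.140e-06, 5.887e-06, 3.489e-06, 4.710e-06]  ψ = [3, 2, 0, 2]  (obs o_4=2)
t=5: δ = [3.270e-07, 4.906e-07, 2.453e-07, 3.679e-07]  ψ = [1, 3, 1, 1]  (obs o_5=2)
t=6: δ = [2.725e-08, 7.665e-09, 1.136e-08, 1.022e-08]  ψ = [1, 3, 0, 1]  (obs o_6=3)
backtrack: best end state = 0; path = [1, 3, 1, 2, 3, 1, 0]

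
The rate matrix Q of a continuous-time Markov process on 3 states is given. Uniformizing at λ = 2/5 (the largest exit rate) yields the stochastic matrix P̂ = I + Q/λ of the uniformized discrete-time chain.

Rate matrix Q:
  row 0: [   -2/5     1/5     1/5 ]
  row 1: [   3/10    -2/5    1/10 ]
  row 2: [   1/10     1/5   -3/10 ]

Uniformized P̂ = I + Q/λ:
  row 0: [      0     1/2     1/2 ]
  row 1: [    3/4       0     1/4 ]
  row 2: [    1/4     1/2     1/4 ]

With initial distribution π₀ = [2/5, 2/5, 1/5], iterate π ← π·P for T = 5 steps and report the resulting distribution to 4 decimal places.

π = [0.3373, 0.3313, 0.3314]

t=0: π = [0.4000, 0.4000, 0.2000]
t=1: π = [0.3500, 0.3000, 0.3500]
t=2: π = [0.3125, 0.3500, 0.3375]
t=3: π = [0.3469, 0.3250, 0.3281]
t=4: π = [0.3258, 0.3375, 0.3367]
t=5: π = [0.3373, 0.3313, 0.3314]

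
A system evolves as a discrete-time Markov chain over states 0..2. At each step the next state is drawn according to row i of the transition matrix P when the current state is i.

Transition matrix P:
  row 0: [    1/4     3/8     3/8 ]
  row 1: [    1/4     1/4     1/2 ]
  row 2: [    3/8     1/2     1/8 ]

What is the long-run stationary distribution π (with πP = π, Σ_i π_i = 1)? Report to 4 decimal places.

π = [0.2921, 0.3708, 0.3371]

Balance equations π_j = Σ_i π_i·P[i][j]:
  π_0 = 1/4·π_0 + 1/4·π_1 + 3/8·π_2
  π_1 = 3/8·π_0 + 1/4·π_1 + 1/2·π_2
  normalize: π_0 + π_1 + π_2 = 1
Solving the linear system gives exactly π = [26/89, 33/89, 30/89].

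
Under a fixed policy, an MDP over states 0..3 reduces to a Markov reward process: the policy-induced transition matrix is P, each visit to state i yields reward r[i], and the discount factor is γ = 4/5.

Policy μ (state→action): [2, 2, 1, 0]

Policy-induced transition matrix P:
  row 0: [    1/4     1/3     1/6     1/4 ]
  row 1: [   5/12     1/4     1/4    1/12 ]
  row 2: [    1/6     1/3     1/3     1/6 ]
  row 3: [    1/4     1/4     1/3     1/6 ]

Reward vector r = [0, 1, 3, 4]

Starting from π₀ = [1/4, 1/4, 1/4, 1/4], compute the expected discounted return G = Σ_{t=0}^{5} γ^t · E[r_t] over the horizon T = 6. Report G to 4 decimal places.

t=0: π = [0.2500, 0.2500, 0.2500, 0.2500], E[r] = 2.0000, γ^t·E[r] = 2.000000, running G = 2.000000
t=1: π = [0.2708, 0.2917, 0.2708, 0.1667], E[r] = 1.7708, γ^t·E[r] = 1.416667, running G = 3.416667
t=2: π = [0.2760, 0.2951, 0.2639, 0.1649], E[r] = 1.7465, γ^t·E[r] = 1.117778, running G = 4.534444
t=3: π = [0.2772, 0.2950, 0.2627, 0.1651], E[r] = 1.7435, γ^t·E[r] = 0.892667, running G = 5.427111
t=4: π = [0.2773, 0.2950, 0.2626, 0.1652], E[r] = 1.7434, γ^t·E[r] = 0.714089, running G = 6.141200
t=5: π = [0.2773, 0.2950, 0.2625, 0.1652], E[r] = 1.7434, γ^t·E[r] = 0.571264, running G = 6.712464

G = 6.7125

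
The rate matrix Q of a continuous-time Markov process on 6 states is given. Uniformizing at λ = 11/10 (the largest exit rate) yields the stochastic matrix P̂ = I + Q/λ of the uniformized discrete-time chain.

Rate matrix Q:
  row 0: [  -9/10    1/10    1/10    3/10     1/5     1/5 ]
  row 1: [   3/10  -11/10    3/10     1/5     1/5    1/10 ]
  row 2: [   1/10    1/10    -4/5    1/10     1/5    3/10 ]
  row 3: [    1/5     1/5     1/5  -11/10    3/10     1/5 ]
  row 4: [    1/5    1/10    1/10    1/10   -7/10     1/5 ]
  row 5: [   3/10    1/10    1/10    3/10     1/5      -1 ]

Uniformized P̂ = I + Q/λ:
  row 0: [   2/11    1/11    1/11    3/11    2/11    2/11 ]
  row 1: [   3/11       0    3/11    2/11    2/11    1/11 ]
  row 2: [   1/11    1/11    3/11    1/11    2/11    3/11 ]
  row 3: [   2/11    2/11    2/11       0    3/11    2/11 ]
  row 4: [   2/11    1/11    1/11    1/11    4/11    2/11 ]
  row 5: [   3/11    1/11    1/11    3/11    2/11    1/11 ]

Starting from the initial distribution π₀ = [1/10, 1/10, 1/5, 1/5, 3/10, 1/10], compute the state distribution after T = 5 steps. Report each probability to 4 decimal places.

π = [0.1925, 0.0960, 0.1493, 0.1519, 0.2391, 0.1711]

t=0: π = [0.1000, 0.1000, 0.2000, 0.2000, 0.3000, 0.1000]
t=1: π = [0.1818, 0.1000, 0.1636, 0.1182, 0.2545, 0.1818]
t=2: π = [0.1926, 0.0926, 0.1496, 0.1554, 0.2388, 0.1711]
t=3: π = [0.1922, 0.0966, 0.1491, 0.1513, 0.2394, 0.1715]
t=4: π = [0.1926, 0.0959, 0.1493, 0.1521, 0.2391, 0.1710]
t=5: π = [0.1925, 0.0960, 0.1493, 0.1519, 0.2391, 0.1711]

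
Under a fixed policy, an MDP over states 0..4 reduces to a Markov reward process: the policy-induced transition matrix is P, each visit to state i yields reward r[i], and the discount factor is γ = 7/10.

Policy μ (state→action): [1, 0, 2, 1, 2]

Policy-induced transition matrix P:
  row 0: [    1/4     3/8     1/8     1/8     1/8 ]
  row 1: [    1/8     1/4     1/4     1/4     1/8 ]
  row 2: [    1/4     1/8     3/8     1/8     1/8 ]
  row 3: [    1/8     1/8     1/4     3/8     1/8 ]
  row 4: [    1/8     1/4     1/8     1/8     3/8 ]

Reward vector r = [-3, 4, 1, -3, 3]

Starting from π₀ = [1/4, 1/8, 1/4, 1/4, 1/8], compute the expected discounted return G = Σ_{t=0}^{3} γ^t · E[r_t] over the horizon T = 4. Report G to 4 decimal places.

G = 0.2945

t=0: π = [0.2500, 0.1250, 0.2500, 0.2500, 0.1250], E[r] = -0.3750, γ^t·E[r] = -0.375000, running G = -0.375000
t=1: π = [0.1875, 0.2188, 0.2344, 0.2031, 0.1563], E[r] = 0.4063, γ^t·E[r] = 0.284375, running G = -0.090625
t=2: π = [0.1777, 0.2188, 0.2363, 0.2031, 0.1641], E[r] = 0.4609, γ^t·E[r] = 0.225859, running G = 0.135234
t=3: π = [0.1768, 0.2173, 0.2368, 0.2031, 0.1660], E[r] = 0.4644, γ^t·E[r] = 0.159274, running G = 0.294508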